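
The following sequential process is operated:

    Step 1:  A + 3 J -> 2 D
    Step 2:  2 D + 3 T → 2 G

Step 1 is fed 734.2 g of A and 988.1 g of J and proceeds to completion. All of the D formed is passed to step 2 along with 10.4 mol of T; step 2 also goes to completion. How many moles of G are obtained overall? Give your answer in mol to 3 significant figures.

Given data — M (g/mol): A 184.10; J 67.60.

6.93 mol

Step 1:
n(A) = 734.2 / 184.10 = 3.988 mol
n(J) = 988.1 / 67.60 = 14.62 mol
n/ν → A: 3.988, J: 4.873; A is limiting.
n(D) produced = (2/1) × 3.988 = 7.976 mol
Step 2:
n(D) available = 7.976 mol
n(T) = 10.40 mol
n/ν → D: 3.988, T: 3.467; T is limiting.
n(G) = (2/3) × 10.40 = 6.933 mol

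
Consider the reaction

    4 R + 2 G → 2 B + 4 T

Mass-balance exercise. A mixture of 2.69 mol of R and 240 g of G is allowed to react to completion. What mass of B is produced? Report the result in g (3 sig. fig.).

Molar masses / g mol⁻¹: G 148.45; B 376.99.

507 g

n(R) = 2.690 mol
n(G) = 240.0 / 148.45 = 1.617 mol
n/ν for R = 2.690/4 = 0.6725
n/ν for G = 1.617/2 = 0.8085
Smallest n/ν is R → limiting reagent.
n(B) = (2/4) × 2.690 = 1.345 mol
mass = 1.345 × 376.99 = 507.1 g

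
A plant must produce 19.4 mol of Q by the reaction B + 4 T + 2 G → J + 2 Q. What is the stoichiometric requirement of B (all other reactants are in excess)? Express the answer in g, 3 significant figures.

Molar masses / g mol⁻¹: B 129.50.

n(Q) = 19.40 mol
n(B) = (1/2) × 19.40 = 9.700 mol
mass = 9.700 × 129.50 = 1256 g

1260 g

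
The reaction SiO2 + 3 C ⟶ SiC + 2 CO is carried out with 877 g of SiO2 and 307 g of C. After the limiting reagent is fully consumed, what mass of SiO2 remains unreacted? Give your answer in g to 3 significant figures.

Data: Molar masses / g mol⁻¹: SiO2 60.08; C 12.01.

n(SiO2) = 877.0 / 60.08 = 14.60 mol
n(C) = 307.0 / 12.01 = 25.56 mol
n/ν for SiO2 = 14.60/1 = 14.60
n/ν for C = 25.56/3 = 8.520
Smallest n/ν is C → limiting reagent.
SiO2 consumed = (1/3) × 25.56 = 8.520 mol
SiO2 remaining = 14.60 − 8.520 = 6.080 mol
mass = 6.080 × 60.08 = 365.3 g

365 g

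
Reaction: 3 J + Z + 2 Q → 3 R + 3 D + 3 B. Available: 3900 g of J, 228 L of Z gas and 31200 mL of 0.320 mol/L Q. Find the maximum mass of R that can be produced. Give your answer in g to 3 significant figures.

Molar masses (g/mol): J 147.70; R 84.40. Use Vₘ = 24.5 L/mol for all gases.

n(J) = 3900 / 147.70 = 26.40 mol
n(Z) = 228.0 / 24.5 = 9.306 mol
n(Q) = 0.320 × 31200/1000 = 9.984 mol
n/ν for J = 26.40/3 = 8.800
n/ν for Z = 9.306/1 = 9.306
n/ν for Q = 9.984/2 = 4.992
Smallest n/ν is Q → limiting reagent.
n(R) = (3/2) × 9.984 = 14.98 mol
mass = 14.98 × 84.40 = 1264 g

1260 g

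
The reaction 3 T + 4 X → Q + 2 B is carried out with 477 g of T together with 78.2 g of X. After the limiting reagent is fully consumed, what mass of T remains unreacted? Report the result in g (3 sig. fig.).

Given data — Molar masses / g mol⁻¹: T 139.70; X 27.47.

179 g

n(T) = 477.0 / 139.70 = 3.414 mol
n(X) = 78.20 / 27.47 = 2.847 mol
n/ν for T = 3.414/3 = 1.138
n/ν for X = 2.847/4 = 0.7118
Smallest n/ν is X → limiting reagent.
T consumed = (3/4) × 2.847 = 2.135 mol
T remaining = 3.414 − 2.135 = 1.279 mol
mass = 1.279 × 139.70 = 178.7 g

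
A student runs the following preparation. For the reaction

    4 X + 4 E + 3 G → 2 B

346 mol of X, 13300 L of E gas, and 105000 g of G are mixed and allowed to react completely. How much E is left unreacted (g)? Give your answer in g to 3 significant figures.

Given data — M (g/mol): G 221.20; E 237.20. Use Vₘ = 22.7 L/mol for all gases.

56900 g

n(X) = 346.0 mol
n(E) = 13300 / 22.7 = 585.9 mol
n(G) = 105000 / 221.20 = 474.7 mol
n/ν for X = 346.0/4 = 86.50
n/ν for E = 585.9/4 = 146.5
n/ν for G = 474.7/3 = 158.2
Smallest n/ν is X → limiting reagent.
E consumed = (4/4) × 346.0 = 346.0 mol
E remaining = 585.9 − 346.0 = 239.9 mol
mass = 239.9 × 237.20 = 56900 g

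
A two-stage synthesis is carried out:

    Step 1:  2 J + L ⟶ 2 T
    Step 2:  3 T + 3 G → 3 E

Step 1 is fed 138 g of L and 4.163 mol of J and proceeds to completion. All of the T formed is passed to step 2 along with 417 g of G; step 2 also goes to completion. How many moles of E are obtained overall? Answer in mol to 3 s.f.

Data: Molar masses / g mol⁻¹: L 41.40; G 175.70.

Step 1:
n(L) = 138.0 / 41.40 = 3.333 mol
n(J) = 4.163 mol
n/ν for L = 3.333/1 = 3.333
n/ν for J = 4.163/2 = 2.082
Smallest n/ν is J → limiting reagent.
n(T) produced = (2/2) × 4.163 = 4.163 mol
Step 2:
n(T) available = 4.163 mol
n(G) = 417.0 / 175.70 = 2.373 mol
n/ν for T = 4.163/3 = 1.388
n/ν for G = 2.373/3 = 0.7910
Smallest n/ν is G → limiting reagent.
n(E) = (3/3) × 2.373 = 2.373 mol

2.37 mol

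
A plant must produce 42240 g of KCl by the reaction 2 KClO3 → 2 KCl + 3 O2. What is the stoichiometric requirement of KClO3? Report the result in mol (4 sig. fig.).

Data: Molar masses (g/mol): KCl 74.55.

566.6 mol

n(KCl) = 42240 / 74.55 = 566.6 mol
n(KClO3) = (2/2) × 566.6 = 566.6 mol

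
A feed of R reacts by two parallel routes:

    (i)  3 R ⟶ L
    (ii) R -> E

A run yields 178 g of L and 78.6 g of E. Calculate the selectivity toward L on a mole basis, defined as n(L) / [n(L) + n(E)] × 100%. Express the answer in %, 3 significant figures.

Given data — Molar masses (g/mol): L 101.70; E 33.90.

n(L) = 178 / 101.70 = 1.750 mol
n(E) = 78.6 / 33.90 = 2.319 mol
selectivity = 1.750/(1.750+2.319) × 100 = 43.01 %

43.0 %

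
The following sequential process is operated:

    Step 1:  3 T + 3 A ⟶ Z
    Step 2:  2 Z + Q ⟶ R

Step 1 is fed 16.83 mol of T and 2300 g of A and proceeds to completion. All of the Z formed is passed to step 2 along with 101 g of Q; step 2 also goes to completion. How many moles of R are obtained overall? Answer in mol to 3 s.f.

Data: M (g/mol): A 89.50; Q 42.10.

Step 1:
n(T) = 16.83 mol
n(A) = 2300 / 89.50 = 25.70 mol
n/ν for T = 16.83/3 = 5.610
n/ν for A = 25.70/3 = 8.567
Smallest n/ν is T → limiting reagent.
n(Z) produced = (1/3) × 16.83 = 5.610 mol
Step 2:
n(Z) available = 5.610 mol
n(Q) = 101.0 / 42.10 = 2.399 mol
n/ν for Z = 5.610/2 = 2.805
n/ν for Q = 2.399/1 = 2.399
Smallest n/ν is Q → limiting reagent.
n(R) = (1/1) × 2.399 = 2.399 mol

2.40 mol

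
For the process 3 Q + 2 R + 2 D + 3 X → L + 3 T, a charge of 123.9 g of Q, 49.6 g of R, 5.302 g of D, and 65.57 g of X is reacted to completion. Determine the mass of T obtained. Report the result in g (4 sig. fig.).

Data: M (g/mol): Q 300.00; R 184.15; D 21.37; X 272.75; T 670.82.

n(Q) = 123.9 / 300.00 = 0.4130 mol
n(R) = 49.60 / 184.15 = 0.2693 mol
n(D) = 5.302 / 21.37 = 0.2481 mol
n(X) = 65.57 / 272.75 = 0.2404 mol
n/ν → Q: 0.1377, R: 0.1347, D: 0.1241, X: 0.08013; X is limiting.
n(T) = (3/3) × 0.2404 = 0.2404 mol
mass = 0.2404 × 670.82 = 161.3 g

161.3 g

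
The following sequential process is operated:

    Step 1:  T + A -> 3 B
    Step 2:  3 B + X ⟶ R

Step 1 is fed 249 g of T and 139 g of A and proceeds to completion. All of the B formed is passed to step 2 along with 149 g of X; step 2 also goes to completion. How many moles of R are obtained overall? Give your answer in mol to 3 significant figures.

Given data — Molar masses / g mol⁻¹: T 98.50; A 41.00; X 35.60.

Step 1:
n(T) = 249.0 / 98.50 = 2.528 mol
n(A) = 139.0 / 41.00 = 3.390 mol
n/ν for T = 2.528/1 = 2.528
n/ν for A = 3.390/1 = 3.390
Smallest n/ν is T → limiting reagent.
n(B) produced = (3/1) × 2.528 = 7.584 mol
Step 2:
n(B) available = 7.584 mol
n(X) = 149.0 / 35.60 = 4.185 mol
n/ν for B = 7.584/3 = 2.528
n/ν for X = 4.185/1 = 4.185
Smallest n/ν is B → limiting reagent.
n(R) = (1/3) × 7.584 = 2.528 mol

2.53 mol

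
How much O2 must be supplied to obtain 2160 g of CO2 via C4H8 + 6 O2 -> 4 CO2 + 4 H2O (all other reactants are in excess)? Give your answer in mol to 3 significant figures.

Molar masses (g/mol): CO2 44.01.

73.6 mol

n(CO2) = 2160 / 44.01 = 49.08 mol
n(O2) = (6/4) × 49.08 = 73.62 mol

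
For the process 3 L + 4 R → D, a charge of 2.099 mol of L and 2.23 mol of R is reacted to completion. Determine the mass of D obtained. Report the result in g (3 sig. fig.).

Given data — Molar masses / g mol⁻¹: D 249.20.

139 g

n(L) = 2.099 mol
n(R) = 2.230 mol
n/ν for L = 2.099/3 = 0.6997
n/ν for R = 2.230/4 = 0.5575
Smallest n/ν is R → limiting reagent.
n(D) = (1/4) × 2.230 = 0.5575 mol
mass = 0.5575 × 249.20 = 138.9 g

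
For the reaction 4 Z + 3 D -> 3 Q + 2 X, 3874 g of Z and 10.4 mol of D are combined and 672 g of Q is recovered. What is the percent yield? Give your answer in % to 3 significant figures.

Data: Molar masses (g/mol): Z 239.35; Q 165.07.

39.1 %

n(Z) = 3874 / 239.35 = 16.19 mol
n(D) = 10.40 mol
n/ν for Z = 16.19/4 = 4.048
n/ν for D = 10.40/3 = 3.467
Smallest n/ν is D → limiting reagent.
theoretical n(Q) = (3/3) × 10.40 = 10.40 mol → 1717 g
% yield = 672 / 1717 × 100 = 39.14 %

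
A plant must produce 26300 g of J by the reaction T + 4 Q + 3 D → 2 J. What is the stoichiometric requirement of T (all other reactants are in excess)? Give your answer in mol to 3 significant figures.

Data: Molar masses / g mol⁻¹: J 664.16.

19.8 mol

n(J) = 26300 / 664.16 = 39.60 mol
n(T) = (1/2) × 39.60 = 19.80 mol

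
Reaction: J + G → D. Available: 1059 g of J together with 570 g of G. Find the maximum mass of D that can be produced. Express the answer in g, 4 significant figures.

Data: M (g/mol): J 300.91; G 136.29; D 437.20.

1539 g

n(J) = 1059 / 300.91 = 3.519 mol
n(G) = 570.0 / 136.29 = 4.182 mol
n/ν for J = 3.519/1 = 3.519
n/ν for G = 4.182/1 = 4.182
Smallest n/ν is J → limiting reagent.
n(D) = (1/1) × 3.519 = 3.519 mol
mass = 3.519 × 437.20 = 1539 g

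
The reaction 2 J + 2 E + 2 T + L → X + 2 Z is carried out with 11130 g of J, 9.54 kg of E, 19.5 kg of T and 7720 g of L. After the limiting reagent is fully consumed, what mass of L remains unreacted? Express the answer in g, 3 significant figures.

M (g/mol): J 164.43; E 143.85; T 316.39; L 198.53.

n(J) = 11130 / 164.43 = 67.69 mol
n(E) = 9.540×1000 / 143.85 = 66.32 mol
n(T) = 19.50×1000 / 316.39 = 61.63 mol
n(L) = 7720 / 198.53 = 38.89 mol
n/ν for J = 67.69/2 = 33.85
n/ν for E = 66.32/2 = 33.16
n/ν for T = 61.63/2 = 30.82
n/ν for L = 38.89/1 = 38.89
Smallest n/ν is T → limiting reagent.
L consumed = (1/2) × 61.63 = 30.82 mol
L remaining = 38.89 − 30.82 = 8.070 mol
mass = 8.070 × 198.53 = 1602 g

1600 g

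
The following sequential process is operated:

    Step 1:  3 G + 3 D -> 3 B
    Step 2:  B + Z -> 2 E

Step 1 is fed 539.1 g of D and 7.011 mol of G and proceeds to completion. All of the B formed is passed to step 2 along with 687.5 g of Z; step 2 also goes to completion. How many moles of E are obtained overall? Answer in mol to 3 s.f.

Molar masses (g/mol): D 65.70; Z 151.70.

9.06 mol

Step 1:
n(D) = 539.1 / 65.70 = 8.205 mol
n(G) = 7.011 mol
n/ν for D = 8.205/3 = 2.735
n/ν for G = 7.011/3 = 2.337
Smallest n/ν is G → limiting reagent.
n(B) produced = (3/3) × 7.011 = 7.011 mol
Step 2:
n(B) available = 7.011 mol
n(Z) = 687.5 / 151.70 = 4.532 mol
n/ν for B = 7.011/1 = 7.011
n/ν for Z = 4.532/1 = 4.532
Smallest n/ν is Z → limiting reagent.
n(E) = (2/1) × 4.532 = 9.064 mol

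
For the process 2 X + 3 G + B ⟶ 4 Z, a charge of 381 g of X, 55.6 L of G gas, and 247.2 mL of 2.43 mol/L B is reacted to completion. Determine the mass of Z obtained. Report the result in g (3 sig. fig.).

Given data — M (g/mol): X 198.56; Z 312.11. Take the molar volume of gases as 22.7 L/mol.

750 g

n(X) = 381.0 / 198.56 = 1.919 mol
n(G) = 55.60 / 22.7 = 2.449 mol
n(B) = 2.43 × 247.2/1000 = 0.6007 mol
n/ν for X = 1.919/2 = 0.9595
n/ν for G = 2.449/3 = 0.8163
n/ν for B = 0.6007/1 = 0.6007
Smallest n/ν is B → limiting reagent.
n(Z) = (4/1) × 0.6007 = 2.403 mol
mass = 2.403 × 312.11 = 750.0 g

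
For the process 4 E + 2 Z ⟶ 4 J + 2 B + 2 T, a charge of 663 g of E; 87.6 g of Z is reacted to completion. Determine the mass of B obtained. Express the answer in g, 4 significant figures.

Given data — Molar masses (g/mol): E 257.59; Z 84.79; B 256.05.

n(E) = 663.0 / 257.59 = 2.574 mol
n(Z) = 87.60 / 84.79 = 1.033 mol
n/ν for E = 2.574/4 = 0.6435
n/ν for Z = 1.033/2 = 0.5165
Smallest n/ν is Z → limiting reagent.
n(B) = (2/2) × 1.033 = 1.033 mol
mass = 1.033 × 256.05 = 264.5 g

264.5 g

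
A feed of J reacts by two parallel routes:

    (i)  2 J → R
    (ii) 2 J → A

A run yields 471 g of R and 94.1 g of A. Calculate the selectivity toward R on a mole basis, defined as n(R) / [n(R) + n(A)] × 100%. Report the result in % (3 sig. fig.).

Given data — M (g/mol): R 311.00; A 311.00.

n(R) = 471 / 311.00 = 1.514 mol
n(A) = 94.1 / 311.00 = 0.3026 mol
selectivity = 1.514/(1.514+0.3026) × 100 = 83.34 %

83.3 %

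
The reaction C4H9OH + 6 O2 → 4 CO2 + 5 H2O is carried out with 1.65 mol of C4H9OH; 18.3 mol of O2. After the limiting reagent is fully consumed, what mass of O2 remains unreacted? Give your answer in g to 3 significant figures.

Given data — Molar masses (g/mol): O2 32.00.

269 g

n(C4H9OH) = 1.650 mol
n(O2) = 18.30 mol
n/ν → C4H9OH: 1.650, O2: 3.050; C4H9OH is limiting.
O2 consumed = (6/1) × 1.650 = 9.900 mol
O2 remaining = 18.30 − 9.900 = 8.400 mol
mass = 8.400 × 32.00 = 268.8 g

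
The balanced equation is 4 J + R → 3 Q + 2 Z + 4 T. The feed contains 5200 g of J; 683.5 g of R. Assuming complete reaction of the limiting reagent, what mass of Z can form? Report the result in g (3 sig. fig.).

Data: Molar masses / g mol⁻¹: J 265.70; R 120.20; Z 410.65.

n(J) = 5200 / 265.70 = 19.57 mol
n(R) = 683.5 / 120.20 = 5.686 mol
n/ν for J = 19.57/4 = 4.893
n/ν for R = 5.686/1 = 5.686
Smallest n/ν is J → limiting reagent.
n(Z) = (2/4) × 19.57 = 9.785 mol
mass = 9.785 × 410.65 = 4018 g

4020 g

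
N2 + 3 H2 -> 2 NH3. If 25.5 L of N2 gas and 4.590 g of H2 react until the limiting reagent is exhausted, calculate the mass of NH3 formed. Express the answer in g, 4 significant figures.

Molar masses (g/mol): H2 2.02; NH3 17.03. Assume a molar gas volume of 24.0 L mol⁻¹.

n(N2) = 25.50 / 24.0 = 1.063 mol
n(H2) = 4.590 / 2.02 = 2.272 mol
n/ν for N2 = 1.063/1 = 1.063
n/ν for H2 = 2.272/3 = 0.7573
Smallest n/ν is H2 → limiting reagent.
n(NH3) = (2/3) × 2.272 = 1.515 mol
mass = 1.515 × 17.03 = 25.80 g

25.80 g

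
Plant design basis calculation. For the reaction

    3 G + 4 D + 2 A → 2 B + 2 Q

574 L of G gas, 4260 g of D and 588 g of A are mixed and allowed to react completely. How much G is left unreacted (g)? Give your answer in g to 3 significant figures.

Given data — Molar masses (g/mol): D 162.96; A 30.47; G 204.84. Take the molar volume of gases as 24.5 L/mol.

n(G) = 574.0 / 24.5 = 23.43 mol
n(D) = 4260 / 162.96 = 26.14 mol
n(A) = 588.0 / 30.47 = 19.30 mol
n/ν → G: 7.810, D: 6.535, A: 9.650; D is limiting.
G consumed = (3/4) × 26.14 = 19.61 mol
G remaining = 23.43 − 19.61 = 3.820 mol
mass = 3.820 × 204.84 = 782.5 g

783 g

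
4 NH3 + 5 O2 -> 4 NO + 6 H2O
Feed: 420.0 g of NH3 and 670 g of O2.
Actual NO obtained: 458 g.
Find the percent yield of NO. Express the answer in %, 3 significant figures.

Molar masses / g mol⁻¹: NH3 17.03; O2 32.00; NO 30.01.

91.1 %

n(NH3) = 420.0 / 17.03 = 24.66 mol
n(O2) = 670.0 / 32.00 = 20.94 mol
n/ν → NH3: 6.165, O2: 4.188; O2 is limiting.
theoretical n(NO) = (4/5) × 20.94 = 16.75 mol → 502.7 g
% yield = 458 / 502.7 × 100 = 91.11 %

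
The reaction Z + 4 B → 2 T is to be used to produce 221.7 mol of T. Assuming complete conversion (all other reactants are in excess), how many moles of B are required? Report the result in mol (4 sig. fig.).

n(T) = 221.7 mol
n(B) = (4/2) × 221.7 = 443.4 mol

443.4 mol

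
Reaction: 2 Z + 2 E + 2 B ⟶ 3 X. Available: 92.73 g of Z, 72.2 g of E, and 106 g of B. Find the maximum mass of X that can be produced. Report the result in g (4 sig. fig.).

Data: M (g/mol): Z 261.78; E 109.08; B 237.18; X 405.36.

215.4 g

n(Z) = 92.73 / 261.78 = 0.3542 mol
n(E) = 72.20 / 109.08 = 0.6619 mol
n(B) = 106.0 / 237.18 = 0.4469 mol
n/ν → Z: 0.1771, E: 0.3310, B: 0.2235; Z is limiting.
n(X) = (3/2) × 0.3542 = 0.5313 mol
mass = 0.5313 × 405.36 = 215.4 g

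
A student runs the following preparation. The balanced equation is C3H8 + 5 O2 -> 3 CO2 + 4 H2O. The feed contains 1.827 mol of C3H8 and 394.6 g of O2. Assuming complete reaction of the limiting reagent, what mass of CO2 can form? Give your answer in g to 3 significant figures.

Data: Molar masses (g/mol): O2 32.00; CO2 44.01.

241 g

n(C3H8) = 1.827 mol
n(O2) = 394.6 / 32.00 = 12.33 mol
n/ν → C3H8: 1.827, O2: 2.466; C3H8 is limiting.
n(CO2) = (3/1) × 1.827 = 5.481 mol
mass = 5.481 × 44.01 = 241.2 g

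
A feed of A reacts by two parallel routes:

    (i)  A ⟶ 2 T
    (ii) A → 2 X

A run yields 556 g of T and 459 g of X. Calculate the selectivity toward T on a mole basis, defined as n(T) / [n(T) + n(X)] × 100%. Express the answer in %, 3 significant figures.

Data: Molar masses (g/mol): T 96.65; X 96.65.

54.8 %

n(T) = 556 / 96.65 = 5.753 mol
n(X) = 459 / 96.65 = 4.749 mol
selectivity = 5.753/(5.753+4.749) × 100 = 54.78 %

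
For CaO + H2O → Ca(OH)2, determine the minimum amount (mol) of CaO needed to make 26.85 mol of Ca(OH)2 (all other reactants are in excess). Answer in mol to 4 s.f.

26.85 mol

n(Ca(OH)2) = 26.85 mol
n(CaO) = (1/1) × 26.85 = 26.85 mol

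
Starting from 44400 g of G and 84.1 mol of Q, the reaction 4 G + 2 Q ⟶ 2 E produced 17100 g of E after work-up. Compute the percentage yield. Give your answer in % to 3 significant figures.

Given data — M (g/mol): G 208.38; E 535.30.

38.0 %

n(G) = 44400 / 208.38 = 213.1 mol
n(Q) = 84.10 mol
n/ν for G = 213.1/4 = 53.28
n/ν for Q = 84.10/2 = 42.05
Smallest n/ν is Q → limiting reagent.
theoretical n(E) = (2/2) × 84.10 = 84.10 mol → 45020 g
% yield = 17100 / 45020 × 100 = 37.98 %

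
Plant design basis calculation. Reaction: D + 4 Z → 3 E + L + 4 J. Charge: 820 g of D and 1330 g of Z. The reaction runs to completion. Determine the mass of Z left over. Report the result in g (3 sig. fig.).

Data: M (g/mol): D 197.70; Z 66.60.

n(D) = 820.0 / 197.70 = 4.148 mol
n(Z) = 1330 / 66.60 = 19.97 mol
n/ν → D: 4.148, Z: 4.993; D is limiting.
Z consumed = (4/1) × 4.148 = 16.59 mol
Z remaining = 19.97 − 16.59 = 3.380 mol
mass = 3.380 × 66.60 = 225.1 g

225 g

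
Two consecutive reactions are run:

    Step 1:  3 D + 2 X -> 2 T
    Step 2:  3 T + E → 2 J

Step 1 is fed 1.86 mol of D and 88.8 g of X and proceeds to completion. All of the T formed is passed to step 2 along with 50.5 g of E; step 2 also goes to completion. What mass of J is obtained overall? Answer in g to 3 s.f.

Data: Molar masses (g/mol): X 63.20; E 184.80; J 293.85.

Step 1:
n(D) = 1.860 mol
n(X) = 88.80 / 63.20 = 1.405 mol
n/ν for D = 1.860/3 = 0.6200
n/ν for X = 1.405/2 = 0.7025
Smallest n/ν is D → limiting reagent.
n(T) produced = (2/3) × 1.860 = 1.240 mol
Step 2:
n(T) available = 1.240 mol
n(E) = 50.50 / 184.80 = 0.2733 mol
n/ν for T = 1.240/3 = 0.4133
n/ν for E = 0.2733/1 = 0.2733
Smallest n/ν is E → limiting reagent.
n(J) = (2/1) × 0.2733 = 0.5466 mol
mass = 0.5466 × 293.85 = 160.6 g

161 g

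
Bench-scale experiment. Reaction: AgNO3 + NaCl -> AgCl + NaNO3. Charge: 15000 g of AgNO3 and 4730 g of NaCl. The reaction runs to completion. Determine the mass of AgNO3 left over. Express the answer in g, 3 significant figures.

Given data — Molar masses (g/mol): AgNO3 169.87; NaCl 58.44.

1250 g

n(AgNO3) = 15000 / 169.87 = 88.30 mol
n(NaCl) = 4730 / 58.44 = 80.94 mol
n/ν for AgNO3 = 88.30/1 = 88.30
n/ν for NaCl = 80.94/1 = 80.94
Smallest n/ν is NaCl → limiting reagent.
AgNO3 consumed = (1/1) × 80.94 = 80.94 mol
AgNO3 remaining = 88.30 − 80.94 = 7.360 mol
mass = 7.360 × 169.87 = 1250 g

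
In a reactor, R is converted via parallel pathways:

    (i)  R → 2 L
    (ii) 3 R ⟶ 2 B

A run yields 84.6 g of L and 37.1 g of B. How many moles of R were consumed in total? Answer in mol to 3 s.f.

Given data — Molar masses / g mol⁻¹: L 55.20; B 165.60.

n(L) = 84.6 / 55.20 = 1.533 mol
n(B) = 37.1 / 165.60 = 0.2240 mol
n(R) via (i) = (1/2)×1.533 = 0.7665 mol
n(R) via (ii) = (3/2)×0.2240 = 0.3360 mol
total n(R) = 0.7665 + 0.3360 = 1.103 mol

1.10 mol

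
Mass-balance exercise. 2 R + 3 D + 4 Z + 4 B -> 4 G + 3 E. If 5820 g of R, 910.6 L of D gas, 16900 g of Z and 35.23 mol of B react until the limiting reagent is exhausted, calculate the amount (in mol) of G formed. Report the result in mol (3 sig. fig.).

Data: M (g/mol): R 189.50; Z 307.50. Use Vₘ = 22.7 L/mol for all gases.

35.2 mol

n(R) = 5820 / 189.50 = 30.71 mol
n(D) = 910.6 / 22.7 = 40.11 mol
n(Z) = 16900 / 307.50 = 54.96 mol
n(B) = 35.23 mol
n/ν → R: 15.36, D: 13.37, Z: 13.74, B: 8.808; B is limiting.
n(G) = (4/4) × 35.23 = 35.23 mol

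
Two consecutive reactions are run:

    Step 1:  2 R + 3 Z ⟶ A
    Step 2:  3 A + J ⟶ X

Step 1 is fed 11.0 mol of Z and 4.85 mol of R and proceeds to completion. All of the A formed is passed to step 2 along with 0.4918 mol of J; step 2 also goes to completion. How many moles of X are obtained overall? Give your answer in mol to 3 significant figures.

Step 1:
n(Z) = 11.00 mol
n(R) = 4.850 mol
n/ν for Z = 11.00/3 = 3.667
n/ν for R = 4.850/2 = 2.425
Smallest n/ν is R → limiting reagent.
n(A) produced = (1/2) × 4.850 = 2.425 mol
Step 2:
n(A) available = 2.425 mol
n(J) = 0.4918 mol
n/ν for A = 2.425/3 = 0.8083
n/ν for J = 0.4918/1 = 0.4918
Smallest n/ν is J → limiting reagent.
n(X) = (1/1) × 0.4918 = 0.4918 mol

0.492 mol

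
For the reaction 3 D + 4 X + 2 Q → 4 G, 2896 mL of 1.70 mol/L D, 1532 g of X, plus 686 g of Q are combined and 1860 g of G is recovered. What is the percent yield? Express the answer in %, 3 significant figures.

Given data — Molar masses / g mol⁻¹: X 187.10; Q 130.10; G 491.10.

57.7 %

n(D) = 1.70 × 2896/1000 = 4.923 mol
n(X) = 1532 / 187.10 = 8.188 mol
n(Q) = 686.0 / 130.10 = 5.273 mol
n/ν for D = 4.923/3 = 1.641
n/ν for X = 8.188/4 = 2.047
n/ν for Q = 5.273/2 = 2.637
Smallest n/ν is D → limiting reagent.
theoretical n(G) = (4/3) × 4.923 = 6.564 mol → 3224 g
% yield = 1860 / 3224 × 100 = 57.69 %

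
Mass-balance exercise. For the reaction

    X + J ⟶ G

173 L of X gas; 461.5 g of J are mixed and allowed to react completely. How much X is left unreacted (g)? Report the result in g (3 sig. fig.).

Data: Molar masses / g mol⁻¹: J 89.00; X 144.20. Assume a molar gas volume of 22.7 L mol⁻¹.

n(X) = 173.0 / 22.7 = 7.621 mol
n(J) = 461.5 / 89.00 = 5.185 mol
n/ν for X = 7.621/1 = 7.621
n/ν for J = 5.185/1 = 5.185
Smallest n/ν is J → limiting reagent.
X consumed = (1/1) × 5.185 = 5.185 mol
X remaining = 7.621 − 5.185 = 2.436 mol
mass = 2.436 × 144.20 = 351.3 g

351 g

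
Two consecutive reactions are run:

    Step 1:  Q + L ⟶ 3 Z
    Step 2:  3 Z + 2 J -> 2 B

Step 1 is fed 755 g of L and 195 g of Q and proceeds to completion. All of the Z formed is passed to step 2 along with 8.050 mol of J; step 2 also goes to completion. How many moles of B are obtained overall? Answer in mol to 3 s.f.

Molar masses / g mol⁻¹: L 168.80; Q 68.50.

5.69 mol

Step 1:
n(L) = 755.0 / 168.80 = 4.473 mol
n(Q) = 195.0 / 68.50 = 2.847 mol
n/ν for L = 4.473/1 = 4.473
n/ν for Q = 2.847/1 = 2.847
Smallest n/ν is Q → limiting reagent.
n(Z) produced = (3/1) × 2.847 = 8.541 mol
Step 2:
n(Z) available = 8.541 mol
n(J) = 8.050 mol
n/ν for Z = 8.541/3 = 2.847
n/ν for J = 8.050/2 = 4.025
Smallest n/ν is Z → limiting reagent.
n(B) = (2/3) × 8.541 = 5.694 mol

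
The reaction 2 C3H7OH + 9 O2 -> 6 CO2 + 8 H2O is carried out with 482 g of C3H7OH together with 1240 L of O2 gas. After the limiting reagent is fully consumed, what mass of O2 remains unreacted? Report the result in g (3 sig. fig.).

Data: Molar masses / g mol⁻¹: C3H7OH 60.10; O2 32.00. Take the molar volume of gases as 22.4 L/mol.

n(C3H7OH) = 482.0 / 60.10 = 8.020 mol
n(O2) = 1240 / 22.4 = 55.36 mol
n/ν for C3H7OH = 8.020/2 = 4.010
n/ν for O2 = 55.36/9 = 6.151
Smallest n/ν is C3H7OH → limiting reagent.
O2 consumed = (9/2) × 8.020 = 36.09 mol
O2 remaining = 55.36 − 36.09 = 19.27 mol
mass = 19.27 × 32.00 = 616.6 g

617 g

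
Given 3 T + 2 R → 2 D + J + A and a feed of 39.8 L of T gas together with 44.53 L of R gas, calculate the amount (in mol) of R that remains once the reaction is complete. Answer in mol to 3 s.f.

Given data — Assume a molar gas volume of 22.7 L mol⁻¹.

0.793 mol

n(T) = 39.80 / 22.7 = 1.753 mol
n(R) = 44.53 / 22.7 = 1.962 mol
n/ν → T: 0.5843, R: 0.9810; T is limiting.
R consumed = (2/3) × 1.753 = 1.169 mol
R remaining = 1.962 − 1.169 = 0.7930 mol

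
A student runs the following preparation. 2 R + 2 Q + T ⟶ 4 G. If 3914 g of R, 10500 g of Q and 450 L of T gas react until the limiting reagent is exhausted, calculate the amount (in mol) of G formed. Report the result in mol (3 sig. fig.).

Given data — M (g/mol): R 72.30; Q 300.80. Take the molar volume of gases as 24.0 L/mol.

69.8 mol

n(R) = 3914 / 72.30 = 54.14 mol
n(Q) = 10500 / 300.80 = 34.91 mol
n(T) = 450.0 / 24.0 = 18.75 mol
n/ν for R = 54.14/2 = 27.07
n/ν for Q = 34.91/2 = 17.46
n/ν for T = 18.75/1 = 18.75
Smallest n/ν is Q → limiting reagent.
n(G) = (4/2) × 34.91 = 69.82 mol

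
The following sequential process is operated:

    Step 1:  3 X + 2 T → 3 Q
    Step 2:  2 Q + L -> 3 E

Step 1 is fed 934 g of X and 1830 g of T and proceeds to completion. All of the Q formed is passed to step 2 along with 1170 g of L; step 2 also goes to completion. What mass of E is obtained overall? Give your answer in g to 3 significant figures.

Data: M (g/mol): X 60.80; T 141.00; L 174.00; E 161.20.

3250 g

Step 1:
n(X) = 934.0 / 60.80 = 15.36 mol
n(T) = 1830 / 141.00 = 12.98 mol
n/ν for X = 15.36/3 = 5.120
n/ν for T = 12.98/2 = 6.490
Smallest n/ν is X → limiting reagent.
n(Q) produced = (3/3) × 15.36 = 15.36 mol
Step 2:
n(Q) available = 15.36 mol
n(L) = 1170 / 174.00 = 6.724 mol
n/ν for Q = 15.36/2 = 7.680
n/ν for L = 6.724/1 = 6.724
Smallest n/ν is L → limiting reagent.
n(E) = (3/1) × 6.724 = 20.17 mol
mass = 20.17 × 161.20 = 3251 g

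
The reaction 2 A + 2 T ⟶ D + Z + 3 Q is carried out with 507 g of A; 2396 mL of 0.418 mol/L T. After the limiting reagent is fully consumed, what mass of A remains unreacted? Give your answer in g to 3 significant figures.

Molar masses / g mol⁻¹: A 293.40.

n(A) = 507.0 / 293.40 = 1.728 mol
n(T) = 0.418 × 2396/1000 = 1.002 mol
n/ν → A: 0.8640, T: 0.5010; T is limiting.
A consumed = (2/2) × 1.002 = 1.002 mol
A remaining = 1.728 − 1.002 = 0.7260 mol
mass = 0.7260 × 293.40 = 213.0 g

213 g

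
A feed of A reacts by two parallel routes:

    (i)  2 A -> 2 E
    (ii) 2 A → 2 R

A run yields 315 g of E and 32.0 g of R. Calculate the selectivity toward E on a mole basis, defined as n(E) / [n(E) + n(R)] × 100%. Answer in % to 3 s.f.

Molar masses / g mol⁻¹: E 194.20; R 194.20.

n(E) = 315 / 194.20 = 1.622 mol
n(R) = 32.0 / 194.20 = 0.1648 mol
selectivity = 1.622/(1.622+0.1648) × 100 = 90.78 %

90.8 %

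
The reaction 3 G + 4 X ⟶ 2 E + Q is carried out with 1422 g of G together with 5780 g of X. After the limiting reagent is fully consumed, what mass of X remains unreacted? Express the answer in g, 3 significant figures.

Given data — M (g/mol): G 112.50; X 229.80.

1910 g

n(G) = 1422 / 112.50 = 12.64 mol
n(X) = 5780 / 229.80 = 25.15 mol
n/ν for G = 12.64/3 = 4.213
n/ν for X = 25.15/4 = 6.288
Smallest n/ν is G → limiting reagent.
X consumed = (4/3) × 12.64 = 16.85 mol
X remaining = 25.15 − 16.85 = 8.300 mol
mass = 8.300 × 229.80 = 1907 g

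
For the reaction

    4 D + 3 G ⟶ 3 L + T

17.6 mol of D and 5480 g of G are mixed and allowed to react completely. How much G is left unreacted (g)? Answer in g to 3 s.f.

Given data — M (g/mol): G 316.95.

n(D) = 17.60 mol
n(G) = 5480 / 316.95 = 17.29 mol
n/ν → D: 4.400, G: 5.763; D is limiting.
G consumed = (3/4) × 17.60 = 13.20 mol
G remaining = 17.29 − 13.20 = 4.090 mol
mass = 4.090 × 316.95 = 1296 g

1300 g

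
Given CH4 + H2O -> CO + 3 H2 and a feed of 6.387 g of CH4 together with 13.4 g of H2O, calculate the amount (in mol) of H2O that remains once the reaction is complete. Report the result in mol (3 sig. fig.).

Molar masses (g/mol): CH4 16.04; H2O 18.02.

0.345 mol

n(CH4) = 6.387 / 16.04 = 0.3982 mol
n(H2O) = 13.40 / 18.02 = 0.7436 mol
n/ν for CH4 = 0.3982/1 = 0.3982
n/ν for H2O = 0.7436/1 = 0.7436
Smallest n/ν is CH4 → limiting reagent.
H2O consumed = (1/1) × 0.3982 = 0.3982 mol
H2O remaining = 0.7436 − 0.3982 = 0.3454 mol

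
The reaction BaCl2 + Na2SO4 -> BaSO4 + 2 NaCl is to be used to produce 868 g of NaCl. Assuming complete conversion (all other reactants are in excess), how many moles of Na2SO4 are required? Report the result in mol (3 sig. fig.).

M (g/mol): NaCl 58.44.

n(NaCl) = 868 / 58.44 = 14.85 mol
n(Na2SO4) = (1/2) × 14.85 = 7.425 mol

7.43 mol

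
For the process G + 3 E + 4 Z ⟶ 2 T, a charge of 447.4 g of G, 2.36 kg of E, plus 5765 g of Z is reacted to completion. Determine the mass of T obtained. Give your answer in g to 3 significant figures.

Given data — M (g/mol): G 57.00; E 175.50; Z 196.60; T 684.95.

n(G) = 447.4 / 57.00 = 7.849 mol
n(E) = 2.360×1000 / 175.50 = 13.45 mol
n(Z) = 5765 / 196.60 = 29.32 mol
n/ν for G = 7.849/1 = 7.849
n/ν for E = 13.45/3 = 4.483
n/ν for Z = 29.32/4 = 7.330
Smallest n/ν is E → limiting reagent.
n(T) = (2/3) × 13.45 = 8.967 mol
mass = 8.967 × 684.95 = 6142 g

6140 g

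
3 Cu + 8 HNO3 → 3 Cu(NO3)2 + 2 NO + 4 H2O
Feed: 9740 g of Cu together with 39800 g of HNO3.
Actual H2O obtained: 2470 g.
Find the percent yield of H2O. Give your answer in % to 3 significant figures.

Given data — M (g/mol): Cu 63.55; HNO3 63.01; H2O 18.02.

n(Cu) = 9740 / 63.55 = 153.3 mol
n(HNO3) = 39800 / 63.01 = 631.6 mol
n/ν → Cu: 51.10, HNO3: 78.95; Cu is limiting.
theoretical n(H2O) = (4/3) × 153.3 = 204.4 mol → 3683 g
% yield = 2470 / 3683 × 100 = 67.06 %

67.1 %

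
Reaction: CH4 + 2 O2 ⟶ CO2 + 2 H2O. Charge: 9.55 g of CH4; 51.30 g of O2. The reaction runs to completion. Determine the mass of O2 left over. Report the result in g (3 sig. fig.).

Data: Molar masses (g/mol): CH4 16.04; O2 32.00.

13.2 g

n(CH4) = 9.550 / 16.04 = 0.5954 mol
n(O2) = 51.30 / 32.00 = 1.603 mol
n/ν → CH4: 0.5954, O2: 0.8015; CH4 is limiting.
O2 consumed = (2/1) × 0.5954 = 1.191 mol
O2 remaining = 1.603 − 1.191 = 0.4120 mol
mass = 0.4120 × 32.00 = 13.18 g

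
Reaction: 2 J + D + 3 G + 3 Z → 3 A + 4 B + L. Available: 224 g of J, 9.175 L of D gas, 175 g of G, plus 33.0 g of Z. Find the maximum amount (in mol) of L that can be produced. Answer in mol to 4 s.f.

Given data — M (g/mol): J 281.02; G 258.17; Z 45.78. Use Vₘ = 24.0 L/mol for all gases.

0.2259 mol

n(J) = 224.0 / 281.02 = 0.7971 mol
n(D) = 9.175 / 24.0 = 0.3823 mol
n(G) = 175.0 / 258.17 = 0.6778 mol
n(Z) = 33.00 / 45.78 = 0.7208 mol
n/ν for J = 0.7971/2 = 0.3986
n/ν for D = 0.3823/1 = 0.3823
n/ν for G = 0.6778/3 = 0.2259
n/ν for Z = 0.7208/3 = 0.2403
Smallest n/ν is G → limiting reagent.
n(L) = (1/3) × 0.6778 = 0.2259 mol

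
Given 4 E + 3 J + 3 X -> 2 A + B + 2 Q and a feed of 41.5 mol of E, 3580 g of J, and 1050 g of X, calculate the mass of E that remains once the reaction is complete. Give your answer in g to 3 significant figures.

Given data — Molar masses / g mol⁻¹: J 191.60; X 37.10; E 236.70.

n(E) = 41.50 mol
n(J) = 3580 / 191.60 = 18.68 mol
n(X) = 1050 / 37.10 = 28.30 mol
n/ν → E: 10.38, J: 6.227, X: 9.433; J is limiting.
E consumed = (4/3) × 18.68 = 24.91 mol
E remaining = 41.50 − 24.91 = 16.59 mol
mass = 16.59 × 236.70 = 3927 g

3930 g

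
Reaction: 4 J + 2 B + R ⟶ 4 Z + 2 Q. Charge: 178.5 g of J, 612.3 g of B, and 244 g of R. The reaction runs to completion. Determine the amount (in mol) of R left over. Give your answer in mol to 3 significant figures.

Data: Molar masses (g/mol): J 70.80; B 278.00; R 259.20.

n(J) = 178.5 / 70.80 = 2.521 mol
n(B) = 612.3 / 278.00 = 2.203 mol
n(R) = 244.0 / 259.20 = 0.9414 mol
n/ν for J = 2.521/4 = 0.6303
n/ν for B = 2.203/2 = 1.102
n/ν for R = 0.9414/1 = 0.9414
Smallest n/ν is J → limiting reagent.
R consumed = (1/4) × 2.521 = 0.6303 mol
R remaining = 0.9414 − 0.6303 = 0.3111 mol

0.311 mol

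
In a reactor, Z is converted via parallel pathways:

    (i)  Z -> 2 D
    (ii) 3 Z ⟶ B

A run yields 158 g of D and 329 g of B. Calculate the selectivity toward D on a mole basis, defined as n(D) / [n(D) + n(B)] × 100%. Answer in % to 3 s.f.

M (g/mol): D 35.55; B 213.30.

74.2 %

n(D) = 158 / 35.55 = 4.444 mol
n(B) = 329 / 213.30 = 1.542 mol
selectivity = 4.444/(4.444+1.542) × 100 = 74.24 %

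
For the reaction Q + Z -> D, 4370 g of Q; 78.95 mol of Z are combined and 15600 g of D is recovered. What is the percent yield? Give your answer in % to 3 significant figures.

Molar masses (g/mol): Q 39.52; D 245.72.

n(Q) = 4370 / 39.52 = 110.6 mol
n(Z) = 78.95 mol
n/ν → Q: 110.6, Z: 78.95; Z is limiting.
theoretical n(D) = (1/1) × 78.95 = 78.95 mol → 19400 g
% yield = 15600 / 19400 × 100 = 80.41 %

80.4 %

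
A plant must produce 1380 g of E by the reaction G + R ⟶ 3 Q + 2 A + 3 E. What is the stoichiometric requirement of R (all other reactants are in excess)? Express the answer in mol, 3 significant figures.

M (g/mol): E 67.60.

6.80 mol

n(E) = 1380 / 67.60 = 20.41 mol
n(R) = (1/3) × 20.41 = 6.803 mol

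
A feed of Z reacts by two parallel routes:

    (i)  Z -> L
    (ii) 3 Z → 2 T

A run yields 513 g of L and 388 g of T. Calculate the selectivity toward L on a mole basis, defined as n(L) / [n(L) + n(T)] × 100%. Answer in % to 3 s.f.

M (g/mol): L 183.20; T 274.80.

n(L) = 513 / 183.20 = 2.800 mol
n(T) = 388 / 274.80 = 1.412 mol
selectivity = 2.800/(2.800+1.412) × 100 = 66.48 %

66.5 %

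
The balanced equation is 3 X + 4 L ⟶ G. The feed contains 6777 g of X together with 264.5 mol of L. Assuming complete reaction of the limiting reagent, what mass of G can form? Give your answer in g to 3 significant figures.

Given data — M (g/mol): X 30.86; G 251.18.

n(X) = 6777 / 30.86 = 219.6 mol
n(L) = 264.5 mol
n/ν → X: 73.20, L: 66.13; L is limiting.
n(G) = (1/4) × 264.5 = 66.13 mol
mass = 66.13 × 251.18 = 16610 g

16600 g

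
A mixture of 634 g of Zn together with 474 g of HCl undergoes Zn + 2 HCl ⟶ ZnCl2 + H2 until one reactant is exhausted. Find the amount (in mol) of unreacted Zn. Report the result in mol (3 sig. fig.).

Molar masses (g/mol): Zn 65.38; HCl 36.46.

3.20 mol

n(Zn) = 634.0 / 65.38 = 9.697 mol
n(HCl) = 474.0 / 36.46 = 13.00 mol
n/ν for Zn = 9.697/1 = 9.697
n/ν for HCl = 13.00/2 = 6.500
Smallest n/ν is HCl → limiting reagent.
Zn consumed = (1/2) × 13.00 = 6.500 mol
Zn remaining = 9.697 − 6.500 = 3.197 mol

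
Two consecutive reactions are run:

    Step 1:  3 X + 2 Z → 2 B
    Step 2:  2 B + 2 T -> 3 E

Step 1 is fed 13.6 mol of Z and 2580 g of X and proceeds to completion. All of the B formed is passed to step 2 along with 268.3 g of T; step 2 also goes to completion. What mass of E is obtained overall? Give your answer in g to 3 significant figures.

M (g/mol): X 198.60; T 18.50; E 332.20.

Step 1:
n(Z) = 13.60 mol
n(X) = 2580 / 198.60 = 12.99 mol
n/ν for Z = 13.60/2 = 6.800
n/ν for X = 12.99/3 = 4.330
Smallest n/ν is X → limiting reagent.
n(B) produced = (2/3) × 12.99 = 8.660 mol
Step 2:
n(B) available = 8.660 mol
n(T) = 268.3 / 18.50 = 14.50 mol
n/ν for B = 8.660/2 = 4.330
n/ν for T = 14.50/2 = 7.250
Smallest n/ν is B → limiting reagent.
n(E) = (3/2) × 8.660 = 12.99 mol
mass = 12.99 × 332.20 = 4315 g

4320 g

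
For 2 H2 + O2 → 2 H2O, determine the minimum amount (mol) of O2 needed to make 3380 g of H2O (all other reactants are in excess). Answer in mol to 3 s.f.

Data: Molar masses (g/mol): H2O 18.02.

93.8 mol

n(H2O) = 3380 / 18.02 = 187.6 mol
n(O2) = (1/2) × 187.6 = 93.80 mol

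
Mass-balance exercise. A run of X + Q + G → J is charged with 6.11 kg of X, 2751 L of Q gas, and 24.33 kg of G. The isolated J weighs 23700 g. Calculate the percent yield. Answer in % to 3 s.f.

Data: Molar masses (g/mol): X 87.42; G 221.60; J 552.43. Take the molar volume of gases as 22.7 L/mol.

61.4 %

n(X) = 6.110×1000 / 87.42 = 69.89 mol
n(Q) = 2751 / 22.7 = 121.2 mol
n(G) = 24.33×1000 / 221.60 = 109.8 mol
n/ν for X = 69.89/1 = 69.89
n/ν for Q = 121.2/1 = 121.2
n/ν for G = 109.8/1 = 109.8
Smallest n/ν is X → limiting reagent.
theoretical n(J) = (1/1) × 69.89 = 69.89 mol → 38610 g
% yield = 23700 / 38610 × 100 = 61.38 %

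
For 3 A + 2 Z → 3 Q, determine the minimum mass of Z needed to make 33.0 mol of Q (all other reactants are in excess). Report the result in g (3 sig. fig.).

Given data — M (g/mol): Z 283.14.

6230 g

n(Q) = 33.00 mol
n(Z) = (2/3) × 33.00 = 22.00 mol
mass = 22.00 × 283.14 = 6229 g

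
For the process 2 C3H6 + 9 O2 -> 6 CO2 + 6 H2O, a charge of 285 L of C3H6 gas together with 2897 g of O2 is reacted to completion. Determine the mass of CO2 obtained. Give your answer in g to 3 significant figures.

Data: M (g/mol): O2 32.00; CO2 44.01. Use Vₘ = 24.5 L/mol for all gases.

1540 g

n(C3H6) = 285.0 / 24.5 = 11.63 mol
n(O2) = 2897 / 32.00 = 90.53 mol
n/ν → C3H6: 5.815, O2: 10.06; C3H6 is limiting.
n(CO2) = (6/2) × 11.63 = 34.89 mol
mass = 34.89 × 44.01 = 1536 g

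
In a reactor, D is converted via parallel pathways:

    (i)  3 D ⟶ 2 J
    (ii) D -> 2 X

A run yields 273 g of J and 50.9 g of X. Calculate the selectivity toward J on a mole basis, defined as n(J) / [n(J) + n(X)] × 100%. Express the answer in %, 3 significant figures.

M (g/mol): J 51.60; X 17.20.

64.1 %

n(J) = 273 / 51.60 = 5.291 mol
n(X) = 50.9 / 17.20 = 2.959 mol
selectivity = 5.291/(5.291+2.959) × 100 = 64.13 %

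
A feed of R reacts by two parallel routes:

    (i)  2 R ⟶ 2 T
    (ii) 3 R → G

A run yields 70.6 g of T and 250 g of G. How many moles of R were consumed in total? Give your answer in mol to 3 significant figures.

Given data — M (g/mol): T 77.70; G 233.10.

4.13 mol

n(T) = 70.6 / 77.70 = 0.9086 mol
n(G) = 250 / 233.10 = 1.073 mol
n(R) via (i) = (2/2)×0.9086 = 0.9086 mol
n(R) via (ii) = (3/1)×1.073 = 3.219 mol
total n(R) = 0.9086 + 3.219 = 4.128 mol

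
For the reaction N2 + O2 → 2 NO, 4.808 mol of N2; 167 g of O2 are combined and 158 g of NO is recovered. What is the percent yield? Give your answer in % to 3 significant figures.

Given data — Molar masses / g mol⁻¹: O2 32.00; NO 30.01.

54.8 %

n(N2) = 4.808 mol
n(O2) = 167.0 / 32.00 = 5.219 mol
n/ν → N2: 4.808, O2: 5.219; N2 is limiting.
theoretical n(NO) = (2/1) × 4.808 = 9.616 mol → 288.6 g
% yield = 158 / 288.6 × 100 = 54.75 %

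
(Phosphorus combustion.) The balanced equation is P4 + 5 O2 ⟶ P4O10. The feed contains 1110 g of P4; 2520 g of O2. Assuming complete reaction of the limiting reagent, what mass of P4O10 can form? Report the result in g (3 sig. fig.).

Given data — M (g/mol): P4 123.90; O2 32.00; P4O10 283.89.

n(P4) = 1110 / 123.90 = 8.959 mol
n(O2) = 2520 / 32.00 = 78.75 mol
n/ν for P4 = 8.959/1 = 8.959
n/ν for O2 = 78.75/5 = 15.75
Smallest n/ν is P4 → limiting reagent.
n(P4O10) = (1/1) × 8.959 = 8.959 mol
mass = 8.959 × 283.89 = 2543 g

2540 g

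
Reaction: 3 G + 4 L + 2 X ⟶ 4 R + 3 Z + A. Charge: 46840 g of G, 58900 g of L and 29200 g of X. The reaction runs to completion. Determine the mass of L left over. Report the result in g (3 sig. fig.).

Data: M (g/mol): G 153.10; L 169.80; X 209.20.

11500 g

n(G) = 46840 / 153.10 = 305.9 mol
n(L) = 58900 / 169.80 = 346.9 mol
n(X) = 29200 / 209.20 = 139.6 mol
n/ν → G: 102.0, L: 86.73, X: 69.80; X is limiting.
L consumed = (4/2) × 139.6 = 279.2 mol
L remaining = 346.9 − 279.2 = 67.70 mol
mass = 67.70 × 169.80 = 11500 g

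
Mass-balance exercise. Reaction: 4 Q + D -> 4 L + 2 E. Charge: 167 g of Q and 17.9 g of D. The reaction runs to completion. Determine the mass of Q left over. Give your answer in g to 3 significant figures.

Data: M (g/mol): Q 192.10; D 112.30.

44.5 g

n(Q) = 167.0 / 192.10 = 0.8693 mol
n(D) = 17.90 / 112.30 = 0.1594 mol
n/ν for Q = 0.8693/4 = 0.2173
n/ν for D = 0.1594/1 = 0.1594
Smallest n/ν is D → limiting reagent.
Q consumed = (4/1) × 0.1594 = 0.6376 mol
Q remaining = 0.8693 − 0.6376 = 0.2317 mol
mass = 0.2317 × 192.10 = 44.51 g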